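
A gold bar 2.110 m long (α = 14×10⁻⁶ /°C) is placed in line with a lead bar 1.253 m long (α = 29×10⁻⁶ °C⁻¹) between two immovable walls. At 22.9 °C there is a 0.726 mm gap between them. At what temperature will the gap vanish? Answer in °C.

T = 33.9 °C

α₁L₁ = 2.954×10⁻⁵ m/K, α₂L₂ = 3.6337×10⁻⁵ m/K → total 6.5877×10⁻⁵ m/K
ΔT = g/(α₁L₁+α₂L₂) = 7.26×10⁻⁴ / 6.5877×10⁻⁵ = 11.021 K
T = 22.9 + 11.021 = 33.921 °C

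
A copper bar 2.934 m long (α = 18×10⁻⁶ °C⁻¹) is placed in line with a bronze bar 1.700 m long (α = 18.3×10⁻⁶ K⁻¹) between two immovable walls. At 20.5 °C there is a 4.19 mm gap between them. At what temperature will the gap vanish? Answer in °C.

α₁L₁ = 5.2812×10⁻⁵ m/K, α₂L₂ = 3.111×10⁻⁵ m/K → total 8.3922×10⁻⁵ m/K
ΔT = g/(α₁L₁+α₂L₂) = 4.19×10⁻³ / 8.3922×10⁻⁵ = 49.927 K
T = 20.5 + 49.927 = 70.427 °C

T = 70.4 °C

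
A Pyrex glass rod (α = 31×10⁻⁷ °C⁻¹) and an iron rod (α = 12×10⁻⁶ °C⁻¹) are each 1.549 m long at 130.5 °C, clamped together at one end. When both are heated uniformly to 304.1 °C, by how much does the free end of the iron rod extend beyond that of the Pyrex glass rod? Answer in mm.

2.39 mm

ΔT = 173.6 K
Pyrex glass: ΔL = 31×10⁻⁷ × 1.549 m × 173.6 = 8.3361×10⁻⁴ m = 0.83361 mm
iron: ΔL = 12×10⁻⁶ × 1.549 m × 173.6 = 3.2269×10⁻³ m = 3.2269 mm
difference = 3.2269 − 0.83361 = 2.39329 mm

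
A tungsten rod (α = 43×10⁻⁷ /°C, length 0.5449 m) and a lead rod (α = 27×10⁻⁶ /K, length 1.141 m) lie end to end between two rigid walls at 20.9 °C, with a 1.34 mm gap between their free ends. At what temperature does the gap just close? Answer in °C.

T = 61.3 °C

α₁L₁ = 2.34307×10⁻⁶ m/K, α₂L₂ = 3.0807×10⁻⁵ m/K → total 3.315007×10⁻⁵ m/K
ΔT = g/(α₁L₁+α₂L₂) = 1.34×10⁻³ / 3.315007×10⁻⁵ = 40.422 K
T = 20.9 + 40.422 = 61.322 °C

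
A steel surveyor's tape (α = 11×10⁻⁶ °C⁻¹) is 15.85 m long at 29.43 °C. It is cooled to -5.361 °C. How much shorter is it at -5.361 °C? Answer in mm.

ΔL = 6.07 mm

|ΔT| = |-5.361 − 29.43| = 34.791 K
ΔL = αL₀ΔT = (11×10⁻⁶)(15.85)(34.791) = 6.07×10⁻³ m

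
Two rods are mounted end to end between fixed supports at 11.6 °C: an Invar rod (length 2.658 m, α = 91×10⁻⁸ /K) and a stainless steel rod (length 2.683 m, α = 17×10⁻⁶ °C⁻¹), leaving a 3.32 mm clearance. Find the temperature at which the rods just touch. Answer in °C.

Gap closes when ΔL₁ + ΔL₂ = 3.32 mm = 3.32×10⁻³ m
(α₁L₁ + α₂L₂)ΔT = g
α₁L₁ + α₂L₂ = 91×10⁻⁸×2.658 + 17×10⁻⁶×2.683 = 4.802978×10⁻⁵ m/K
ΔT = 3.32×10⁻³ / 4.802978×10⁻⁵ = 69.124 K
T = 11.6 + 69.124 = 80.724 °C

T = 80.7 °C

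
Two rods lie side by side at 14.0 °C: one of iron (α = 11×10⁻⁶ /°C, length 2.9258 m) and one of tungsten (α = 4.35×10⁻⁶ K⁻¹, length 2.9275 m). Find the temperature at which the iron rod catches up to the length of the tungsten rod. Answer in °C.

L₁(1 + α₁ΔT) = L₂(1 + α₂ΔT) ⇒ ΔT = (L₂ − L₁)/(α₁L₁ − α₂L₂)
L₂ − L₁ = 2.9275 − 2.9258 = 1.70×10⁻³ m
α₁L₁ − α₂L₂ = 11×10⁻⁶×2.9258 − 4.35×10⁻⁶×2.9275 = 1.9449175×10⁻⁵ m/K
ΔT = 1.70×10⁻³ / 1.9449175×10⁻⁵ = 87.407 K
T = 14.0 + 87.407 = 101.407 °C

T = 101.4 °C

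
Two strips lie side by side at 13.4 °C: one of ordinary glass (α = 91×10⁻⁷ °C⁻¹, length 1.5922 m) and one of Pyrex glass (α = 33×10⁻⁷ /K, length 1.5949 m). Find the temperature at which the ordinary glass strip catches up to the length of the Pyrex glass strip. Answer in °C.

T = 306.1 °C

Equal length when α₁L₁ΔT − α₂L₂ΔT = L₂ − L₁ = 2.70×10⁻³ m
α₁L₁ = 1.448902×10⁻⁵, α₂L₂ = 5.26317×10⁻⁶ → Δ(αL) = 9.22585×10⁻⁶ m/K
ΔT = 2.70×10⁻³ / 9.22585×10⁻⁶ = 292.656 K, so T = 13.4 + 292.656 = 306.056 °C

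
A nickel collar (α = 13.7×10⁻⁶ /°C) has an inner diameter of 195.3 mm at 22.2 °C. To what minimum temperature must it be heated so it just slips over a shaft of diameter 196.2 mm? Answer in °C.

Required Δd = 196.2 − 195.3 = 0.9 mm
Δd = αd₀ΔT ⇒ ΔT = Δd/(αd₀) = 0.9 / (13.7×10⁻⁶ × 195.3) = 336.37 K
T_min = 22.2 + 336.37 = 358.57 °C

T = 359 °C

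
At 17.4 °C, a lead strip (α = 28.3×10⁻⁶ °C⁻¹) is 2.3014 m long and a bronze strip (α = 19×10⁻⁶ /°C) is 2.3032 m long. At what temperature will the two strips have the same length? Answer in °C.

Equal length when α₁L₁ΔT − α₂L₂ΔT = L₂ − L₁ = 1.80×10⁻³ m
α₁L₁ = 6.512962×10⁻⁵, α₂L₂ = 4.37608×10⁻⁵ → Δ(αL) = 2.136882×10⁻⁵ m/K
ΔT = 1.80×10⁻³ / 2.136882×10⁻⁵ = 84.235 K, so T = 17.4 + 84.235 = 101.635 °C

T = 101.6 °C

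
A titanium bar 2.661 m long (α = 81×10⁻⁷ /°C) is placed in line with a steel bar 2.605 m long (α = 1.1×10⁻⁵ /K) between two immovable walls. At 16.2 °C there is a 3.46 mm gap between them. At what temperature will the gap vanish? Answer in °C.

Gap closes when ΔL₁ + ΔL₂ = 3.46 mm = 3.46×10⁻³ m
(α₁L₁ + α₂L₂)ΔT = g
α₁L₁ + α₂L₂ = 81×10⁻⁷×2.661 + 1.1×10⁻⁵×2.605 = 5.02091×10⁻⁵ m/K
ΔT = 3.46×10⁻³ / 5.02091×10⁻⁵ = 68.912 K
T = 16.2 + 68.912 = 85.112 °C

T = 85.1 °C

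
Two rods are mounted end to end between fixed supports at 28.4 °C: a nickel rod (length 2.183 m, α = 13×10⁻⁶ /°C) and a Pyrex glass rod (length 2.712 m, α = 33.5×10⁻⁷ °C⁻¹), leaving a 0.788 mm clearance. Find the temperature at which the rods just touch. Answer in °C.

Gap closes when ΔL₁ + ΔL₂ = 0.788 mm = 7.88×10⁻⁴ m
(α₁L₁ + α₂L₂)ΔT = g
α₁L₁ + α₂L₂ = 13×10⁻⁶×2.183 + 33.5×10⁻⁷×2.712 = 3.74642×10⁻⁵ m/K
ΔT = 7.88×10⁻⁴ / 3.74642×10⁻⁵ = 21.033 K
T = 28.4 + 21.033 = 49.433 °C

T = 49.4 °C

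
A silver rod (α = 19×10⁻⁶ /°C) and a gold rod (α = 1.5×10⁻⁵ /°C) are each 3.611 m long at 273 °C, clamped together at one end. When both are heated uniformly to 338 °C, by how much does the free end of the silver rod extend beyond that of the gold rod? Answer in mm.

0.939 mm

ΔT = 65 K
silver: ΔL = 19×10⁻⁶ × 3.611 m × 65 = 4.4596×10⁻³ m = 4.4596 mm
gold: ΔL = 1.5×10⁻⁵ × 3.611 m × 65 = 3.5207×10⁻³ m = 3.5207 mm
difference = 4.4596 − 3.5207 = 0.9389 mm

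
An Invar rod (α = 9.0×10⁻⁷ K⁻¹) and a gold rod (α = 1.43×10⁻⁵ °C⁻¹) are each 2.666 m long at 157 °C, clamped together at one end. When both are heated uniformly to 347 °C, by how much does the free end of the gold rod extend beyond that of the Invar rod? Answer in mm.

6.79 mm

ΔT = 190 K
Invar: ΔL = 9.0×10⁻⁷ × 2.666 m × 190 = 4.5589×10⁻⁴ m = 0.45589 mm
gold: ΔL = 1.43×10⁻⁵ × 2.666 m × 190 = 7.2435×10⁻³ m = 7.2435 mm
difference = 7.2435 − 0.45589 = 6.78761 mm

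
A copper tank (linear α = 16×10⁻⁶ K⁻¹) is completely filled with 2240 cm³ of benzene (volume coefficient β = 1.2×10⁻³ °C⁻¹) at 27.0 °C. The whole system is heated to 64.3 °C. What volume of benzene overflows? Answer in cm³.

The tank also expands: β_container ≈ 3α = 4.8×10⁻⁵ /K
Net overflow = V₀(β_liq − 3α_cont)ΔT
β − 3α = 1.20×10⁻³ − 4.8×10⁻⁵ = 1.152×10⁻³ /K; ΔT = 37.3 K
ΔV = 2240 × 1.152×10⁻³ × 37.3 = 96.3 cm³

96.3 cm³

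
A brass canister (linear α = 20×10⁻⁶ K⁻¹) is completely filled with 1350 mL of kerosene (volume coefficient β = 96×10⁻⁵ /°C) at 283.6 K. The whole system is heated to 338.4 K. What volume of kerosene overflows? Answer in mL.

The canister also expands: β_container ≈ 3α = 6.0×10⁻⁵ /K
Net overflow = V₀(β_liq − 3α_cont)ΔT
β − 3α = 9.60×10⁻⁴ − 6.0×10⁻⁵ = 9.00×10⁻⁴ /K; ΔT = 54.8 K
ΔV = 1350 × 9.00×10⁻⁴ × 54.8 = 66.6 mL

66.6 mL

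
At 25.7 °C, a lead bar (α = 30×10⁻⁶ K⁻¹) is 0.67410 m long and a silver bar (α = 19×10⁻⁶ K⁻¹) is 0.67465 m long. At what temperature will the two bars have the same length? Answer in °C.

T = 99.98 °C

L₁(1 + α₁ΔT) = L₂(1 + α₂ΔT) ⇒ ΔT = (L₂ − L₁)/(α₁L₁ − α₂L₂)
L₂ − L₁ = 0.67465 − 0.67410 = 5.50×10⁻⁴ m
α₁L₁ − α₂L₂ = 30×10⁻⁶×0.67410 − 19×10⁻⁶×0.67465 = 7.40465×10⁻⁶ m/K
ΔT = 5.50×10⁻⁴ / 7.40465×10⁻⁶ = 74.2776 K
T = 25.7 + 74.2776 = 99.9776 °C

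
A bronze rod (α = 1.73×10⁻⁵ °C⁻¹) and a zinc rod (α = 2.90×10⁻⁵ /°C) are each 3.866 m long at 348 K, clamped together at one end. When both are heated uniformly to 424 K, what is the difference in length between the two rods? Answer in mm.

ΔT = 76 K
bronze: ΔL = 1.73×10⁻⁵ × 3.866 m × 76 = 5.0830×10⁻³ m = 5.0830 mm
zinc: ΔL = 2.90×10⁻⁵ × 3.866 m × 76 = 8.5207×10⁻³ m = 8.5207 mm
difference = 8.5207 − 5.0830 = 3.4377 mm

3.44 mm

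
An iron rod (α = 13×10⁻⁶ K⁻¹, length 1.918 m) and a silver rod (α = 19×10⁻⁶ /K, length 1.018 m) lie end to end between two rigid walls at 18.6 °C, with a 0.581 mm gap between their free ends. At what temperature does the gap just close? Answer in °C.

Gap closes when ΔL₁ + ΔL₂ = 0.581 mm = 5.81×10⁻⁴ m
(α₁L₁ + α₂L₂)ΔT = g
α₁L₁ + α₂L₂ = 13×10⁻⁶×1.918 + 19×10⁻⁶×1.018 = 4.4276×10⁻⁵ m/K
ΔT = 5.81×10⁻⁴ / 4.4276×10⁻⁵ = 13.122 K
T = 18.6 + 13.122 = 31.722 °C

T = 31.7 °C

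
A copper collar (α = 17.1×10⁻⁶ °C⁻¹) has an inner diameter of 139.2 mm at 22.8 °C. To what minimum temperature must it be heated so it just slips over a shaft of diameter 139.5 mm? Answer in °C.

Required Δd = 139.5 − 139.2 = 0.3 mm
Δd = αd₀ΔT ⇒ ΔT = Δd/(αd₀) = 0.3 / (17.1×10⁻⁶ × 139.2) = 126.03 K
T_min = 22.8 + 126.03 = 148.83 °C

T = 149 °C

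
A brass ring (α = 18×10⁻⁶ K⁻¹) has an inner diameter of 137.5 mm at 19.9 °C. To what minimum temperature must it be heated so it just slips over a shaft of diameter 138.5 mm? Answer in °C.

T = 424 °C

Required Δd = 138.5 − 137.5 = 1.0 mm
Δd = αd₀ΔT ⇒ ΔT = Δd/(αd₀) = 1.0 / (18×10⁻⁶ × 137.5) = 404.04 K
T_min = 19.9 + 404.04 = 423.94 °C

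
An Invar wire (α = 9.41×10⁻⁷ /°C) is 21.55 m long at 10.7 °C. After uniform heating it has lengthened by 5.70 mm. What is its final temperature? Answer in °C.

ΔL = αL₀ΔT ⇒ ΔT = ΔL / (αL₀)
ΔT = 5.70×10⁻³ m / (9.41×10⁻⁷ × 21.55 m) = 281.09 K
T = 10.7 + 281.09 = 291.79 °C

T = 292 °C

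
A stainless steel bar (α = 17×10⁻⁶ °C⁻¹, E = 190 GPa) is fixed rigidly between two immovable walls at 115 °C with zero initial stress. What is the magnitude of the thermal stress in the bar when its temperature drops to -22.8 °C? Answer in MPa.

Fully constrained: the free strain ε = αΔT is blocked, so σ = Eε = EαΔT.
|ΔT| = 137.8 K
σ = 190×10⁹ × 17×10⁻⁶ × 137.8 = 4.45×10⁸ Pa

σ = 445 MPa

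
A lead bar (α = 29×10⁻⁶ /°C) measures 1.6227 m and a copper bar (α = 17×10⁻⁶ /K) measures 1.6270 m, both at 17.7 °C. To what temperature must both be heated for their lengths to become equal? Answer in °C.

T = 239.4 °C

Equal length when α₁L₁ΔT − α₂L₂ΔT = L₂ − L₁ = 4.30×10⁻³ m
α₁L₁ = 4.70583×10⁻⁵, α₂L₂ = 2.7659×10⁻⁵ → Δ(αL) = 1.93993×10⁻⁵ m/K
ΔT = 4.30×10⁻³ / 1.93993×10⁻⁵ = 221.657 K, so T = 17.7 + 221.657 = 239.357 °C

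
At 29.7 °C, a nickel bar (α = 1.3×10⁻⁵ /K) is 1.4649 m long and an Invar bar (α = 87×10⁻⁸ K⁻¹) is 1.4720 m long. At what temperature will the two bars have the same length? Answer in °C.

Equal length when α₁L₁ΔT − α₂L₂ΔT = L₂ − L₁ = 7.10×10⁻³ m
α₁L₁ = 1.90437×10⁻⁵, α₂L₂ = 1.28064×10⁻⁶ → Δ(αL) = 1.776306×10⁻⁵ m/K
ΔT = 7.10×10⁻³ / 1.776306×10⁻⁵ = 399.706 K, so T = 29.7 + 399.706 = 429.406 °C

T = 429.4 °C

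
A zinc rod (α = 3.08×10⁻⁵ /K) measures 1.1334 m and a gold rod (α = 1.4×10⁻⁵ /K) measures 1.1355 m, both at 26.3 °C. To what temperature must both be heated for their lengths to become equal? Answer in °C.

L₁(1 + α₁ΔT) = L₂(1 + α₂ΔT) ⇒ ΔT = (L₂ − L₁)/(α₁L₁ − α₂L₂)
L₂ − L₁ = 1.1355 − 1.1334 = 2.10×10⁻³ m
α₁L₁ − α₂L₂ = 3.08×10⁻⁵×1.1334 − 1.4×10⁻⁵×1.1355 = 1.901172×10⁻⁵ m/K
ΔT = 2.10×10⁻³ / 1.901172×10⁻⁵ = 110.458 K
T = 26.3 + 110.458 = 136.758 °C

T = 136.8 °C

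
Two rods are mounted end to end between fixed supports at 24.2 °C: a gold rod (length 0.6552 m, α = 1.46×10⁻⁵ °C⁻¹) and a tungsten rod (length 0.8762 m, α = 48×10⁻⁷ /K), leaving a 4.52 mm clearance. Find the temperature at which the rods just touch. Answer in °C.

Gap closes when ΔL₁ + ΔL₂ = 4.52 mm = 4.52×10⁻³ m
(α₁L₁ + α₂L₂)ΔT = g
α₁L₁ + α₂L₂ = 1.46×10⁻⁵×0.6552 + 48×10⁻⁷×0.8762 = 1.377168×10⁻⁵ m/K
ΔT = 4.52×10⁻³ / 1.377168×10⁻⁵ = 328.21 K
T = 24.2 + 328.21 = 352.41 °C

T = 352 °C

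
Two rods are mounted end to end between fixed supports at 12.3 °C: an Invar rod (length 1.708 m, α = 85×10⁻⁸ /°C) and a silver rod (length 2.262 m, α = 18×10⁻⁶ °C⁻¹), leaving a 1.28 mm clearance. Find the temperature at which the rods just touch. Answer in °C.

α₁L₁ = 1.4518×10⁻⁶ m/K, α₂L₂ = 4.0716×10⁻⁵ m/K → total 4.21678×10⁻⁵ m/K
ΔT = g/(α₁L₁+α₂L₂) = 1.28×10⁻³ / 4.21678×10⁻⁵ = 30.355 K
T = 12.3 + 30.355 = 42.655 °C

T = 42.7 °C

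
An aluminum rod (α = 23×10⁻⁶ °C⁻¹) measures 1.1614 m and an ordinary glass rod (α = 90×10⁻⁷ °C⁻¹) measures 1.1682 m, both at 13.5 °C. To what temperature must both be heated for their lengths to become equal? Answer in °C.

L₁(1 + α₁ΔT) = L₂(1 + α₂ΔT) ⇒ ΔT = (L₂ − L₁)/(α₁L₁ − α₂L₂)
L₂ − L₁ = 1.1682 − 1.1614 = 6.80×10⁻³ m
α₁L₁ − α₂L₂ = 23×10⁻⁶×1.1614 − 90×10⁻⁷×1.1682 = 1.61984×10⁻⁵ m/K
ΔT = 6.80×10⁻³ / 1.61984×10⁻⁵ = 419.795 K
T = 13.5 + 419.795 = 433.295 °C

T = 433.3 °C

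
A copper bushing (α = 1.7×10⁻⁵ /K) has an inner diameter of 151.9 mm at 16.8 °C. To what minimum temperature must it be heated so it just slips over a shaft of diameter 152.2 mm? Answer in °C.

T = 133 °C

Required Δd = 152.2 − 151.9 = 0.3 mm
Δd = αd₀ΔT ⇒ ΔT = Δd/(αd₀) = 0.3 / (1.7×10⁻⁵ × 151.9) = 116.18 K
T_min = 16.8 + 116.18 = 132.98 °C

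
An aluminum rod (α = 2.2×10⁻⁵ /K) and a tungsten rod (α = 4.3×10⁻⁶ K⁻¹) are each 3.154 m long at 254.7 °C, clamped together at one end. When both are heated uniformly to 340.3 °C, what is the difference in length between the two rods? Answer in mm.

4.78 mm

ΔT = 85.6 K
aluminum: ΔL = 2.2×10⁻⁵ × 3.154 m × 85.6 = 5.9396×10⁻³ m = 5.9396 mm
tungsten: ΔL = 4.3×10⁻⁶ × 3.154 m × 85.6 = 1.1609×10⁻³ m = 1.1609 mm
difference = 5.9396 − 1.1609 = 4.7787 mm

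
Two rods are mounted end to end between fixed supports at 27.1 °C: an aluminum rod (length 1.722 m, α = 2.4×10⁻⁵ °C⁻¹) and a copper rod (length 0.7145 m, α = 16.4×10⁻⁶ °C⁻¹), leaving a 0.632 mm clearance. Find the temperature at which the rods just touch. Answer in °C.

Gap closes when ΔL₁ + ΔL₂ = 0.632 mm = 6.32×10⁻⁴ m
(α₁L₁ + α₂L₂)ΔT = g
α₁L₁ + α₂L₂ = 2.4×10⁻⁵×1.722 + 16.4×10⁻⁶×0.7145 = 5.30458×10⁻⁵ m/K
ΔT = 6.32×10⁻⁴ / 5.30458×10⁻⁵ = 11.914 K
T = 27.1 + 11.914 = 39.014 °C

T = 39.0 °C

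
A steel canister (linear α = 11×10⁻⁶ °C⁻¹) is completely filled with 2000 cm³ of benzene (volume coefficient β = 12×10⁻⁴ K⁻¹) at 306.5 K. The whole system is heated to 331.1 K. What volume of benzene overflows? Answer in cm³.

57.4 cm³

The canister also expands: β_container ≈ 3α = 3.3×10⁻⁵ /K
Net overflow = V₀(β_liq − 3α_cont)ΔT
β − 3α = 1.20×10⁻³ − 3.3×10⁻⁵ = 1.167×10⁻³ /K; ΔT = 24.6 K
ΔV = 2000 × 1.167×10⁻³ × 24.6 = 57.4 cm³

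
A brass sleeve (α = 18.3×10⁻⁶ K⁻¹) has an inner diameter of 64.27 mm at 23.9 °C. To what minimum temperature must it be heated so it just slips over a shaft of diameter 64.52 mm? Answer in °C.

Required Δd = 64.52 − 64.27 = 0.25 mm
Δd = αd₀ΔT ⇒ ΔT = Δd/(αd₀) = 0.25 / (18.3×10⁻⁶ × 64.27) = 212.56 K
T_min = 23.9 + 212.56 = 236.46 °C

T = 236 °C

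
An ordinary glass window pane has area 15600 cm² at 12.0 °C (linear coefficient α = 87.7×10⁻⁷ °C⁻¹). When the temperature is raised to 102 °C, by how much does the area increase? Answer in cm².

Area coefficient ≈ 2α; |ΔT| = 90.0 K
ΔA = 2αA₀ΔT = 2(87.7×10⁻⁷)(15600)(90.0) = 24.6 cm²

ΔA = 24.6 cm²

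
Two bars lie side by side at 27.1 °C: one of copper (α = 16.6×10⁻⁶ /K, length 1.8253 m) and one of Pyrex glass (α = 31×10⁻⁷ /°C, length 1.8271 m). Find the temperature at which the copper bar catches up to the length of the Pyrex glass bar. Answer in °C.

T = 100.2 °C

Equal length when α₁L₁ΔT − α₂L₂ΔT = L₂ − L₁ = 1.80×10⁻³ m
α₁L₁ = 3.029998×10⁻⁵, α₂L₂ = 5.66401×10⁻⁶ → Δ(αL) = 2.463597×10⁻⁵ m/K
ΔT = 1.80×10⁻³ / 2.463597×10⁻⁵ = 73.064 K, so T = 27.1 + 73.064 = 100.164 °C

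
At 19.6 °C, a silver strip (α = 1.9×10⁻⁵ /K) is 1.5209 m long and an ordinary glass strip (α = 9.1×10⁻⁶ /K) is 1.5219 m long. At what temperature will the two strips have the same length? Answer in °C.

L₁(1 + α₁ΔT) = L₂(1 + α₂ΔT) ⇒ ΔT = (L₂ − L₁)/(α₁L₁ − α₂L₂)
L₂ − L₁ = 1.5219 − 1.5209 = 1.00×10⁻³ m
α₁L₁ − α₂L₂ = 1.9×10⁻⁵×1.5209 − 9.1×10⁻⁶×1.5219 = 1.504781×10⁻⁵ m/K
ΔT = 1.00×10⁻³ / 1.504781×10⁻⁵ = 66.4549 K
T = 19.6 + 66.4549 = 86.0549 °C

T = 86.05 °C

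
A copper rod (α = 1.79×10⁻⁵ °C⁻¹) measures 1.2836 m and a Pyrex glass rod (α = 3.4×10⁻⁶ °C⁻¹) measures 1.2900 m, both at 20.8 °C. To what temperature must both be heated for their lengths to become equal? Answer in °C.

Equal length when α₁L₁ΔT − α₂L₂ΔT = L₂ − L₁ = 6.40×10⁻³ m
α₁L₁ = 2.297644×10⁻⁵, α₂L₂ = 4.386×10⁻⁶ → Δ(αL) = 1.859044×10⁻⁵ m/K
ΔT = 6.40×10⁻³ / 1.859044×10⁻⁵ = 344.263 K, so T = 20.8 + 344.263 = 365.063 °C

T = 365.1 °C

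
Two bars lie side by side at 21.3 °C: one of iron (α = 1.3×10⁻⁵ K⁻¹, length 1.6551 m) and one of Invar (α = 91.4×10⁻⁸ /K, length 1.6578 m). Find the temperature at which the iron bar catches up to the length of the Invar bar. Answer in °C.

L₁(1 + α₁ΔT) = L₂(1 + α₂ΔT) ⇒ ΔT = (L₂ − L₁)/(α₁L₁ − α₂L₂)
L₂ − L₁ = 1.6578 − 1.6551 = 2.70×10⁻³ m
α₁L₁ − α₂L₂ = 1.3×10⁻⁵×1.6551 − 91.4×10⁻⁸×1.6578 = 2.00010708×10⁻⁵ m/K
ΔT = 2.70×10⁻³ / 2.00010708×10⁻⁵ = 134.993 K
T = 21.3 + 134.993 = 156.293 °C

T = 156.3 °C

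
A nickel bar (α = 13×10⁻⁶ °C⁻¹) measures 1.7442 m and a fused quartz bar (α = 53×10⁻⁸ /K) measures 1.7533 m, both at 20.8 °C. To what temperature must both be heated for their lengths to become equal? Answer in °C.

L₁(1 + α₁ΔT) = L₂(1 + α₂ΔT) ⇒ ΔT = (L₂ − L₁)/(α₁L₁ − α₂L₂)
L₂ − L₁ = 1.7533 − 1.7442 = 9.10×10⁻³ m
α₁L₁ − α₂L₂ = 13×10⁻⁶×1.7442 − 53×10⁻⁸×1.7533 = 2.1745351×10⁻⁵ m/K
ΔT = 9.10×10⁻³ / 2.1745351×10⁻⁵ = 418.480 K
T = 20.8 + 418.480 = 439.280 °C

T = 439.3 °C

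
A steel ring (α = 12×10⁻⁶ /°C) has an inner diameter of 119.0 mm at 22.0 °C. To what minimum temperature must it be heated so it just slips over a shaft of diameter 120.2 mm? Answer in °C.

Required Δd = 120.2 − 119.0 = 1.2 mm
Δd = αd₀ΔT ⇒ ΔT = Δd/(αd₀) = 1.2 / (12×10⁻⁶ × 119.0) = 840.34 K
T_min = 22.0 + 840.34 = 862.34 °C

T = 862 °C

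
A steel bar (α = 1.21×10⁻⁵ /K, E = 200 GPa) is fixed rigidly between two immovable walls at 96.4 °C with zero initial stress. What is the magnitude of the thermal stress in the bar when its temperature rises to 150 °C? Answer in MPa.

Fully constrained: the free strain ε = αΔT is blocked, so σ = Eε = EαΔT.
|ΔT| = 53.6 K
σ = 200×10⁹ × 1.21×10⁻⁵ × 53.6 = 1.30×10⁸ Pa

σ = 130 MPa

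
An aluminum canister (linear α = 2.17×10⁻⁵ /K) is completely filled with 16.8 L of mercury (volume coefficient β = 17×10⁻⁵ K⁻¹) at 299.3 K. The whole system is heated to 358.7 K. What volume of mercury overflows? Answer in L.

The canister also expands: β_container ≈ 3α = 6.51×10⁻⁵ /K
Net overflow = V₀(β_liq − 3α_cont)ΔT
β − 3α = 1.70×10⁻⁴ − 6.51×10⁻⁵ = 1.049×10⁻⁴ /K; ΔT = 59.4 K
ΔV = 16.8 × 1.049×10⁻⁴ × 59.4 = 0.105 L

0.105 L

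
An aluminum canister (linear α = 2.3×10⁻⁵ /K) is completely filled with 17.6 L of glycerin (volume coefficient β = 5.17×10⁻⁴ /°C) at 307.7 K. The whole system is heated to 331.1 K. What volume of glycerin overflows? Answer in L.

The canister also expands: β_container ≈ 3α = 6.9×10⁻⁵ /K
Net overflow = V₀(β_liq − 3α_cont)ΔT
β − 3α = 5.17×10⁻⁴ − 6.9×10⁻⁵ = 4.48×10⁻⁴ /K; ΔT = 23.4 K
ΔV = 17.6 × 4.48×10⁻⁴ × 23.4 = 0.185 L

0.185 L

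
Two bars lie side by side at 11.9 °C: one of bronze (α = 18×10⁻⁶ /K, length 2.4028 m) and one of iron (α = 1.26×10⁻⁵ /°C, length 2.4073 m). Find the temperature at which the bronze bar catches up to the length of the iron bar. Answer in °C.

Equal length when α₁L₁ΔT − α₂L₂ΔT = L₂ − L₁ = 4.50×10⁻³ m
α₁L₁ = 4.32504×10⁻⁵, α₂L₂ = 3.033198×10⁻⁵ → Δ(αL) = 1.291842×10⁻⁵ m/K
ΔT = 4.50×10⁻³ / 1.291842×10⁻⁵ = 348.340 K, so T = 11.9 + 348.340 = 360.240 °C

T = 360.2 °C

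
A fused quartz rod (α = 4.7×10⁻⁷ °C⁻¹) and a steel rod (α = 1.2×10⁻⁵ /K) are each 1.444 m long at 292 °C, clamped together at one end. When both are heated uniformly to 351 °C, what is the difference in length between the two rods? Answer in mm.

ΔT = 59 K
fused quartz: ΔL = 4.7×10⁻⁷ × 1.444 m × 59 = 4.0042×10⁻⁵ m = 0.040042 mm
steel: ΔL = 1.2×10⁻⁵ × 1.444 m × 59 = 1.0224×10⁻³ m = 1.0224 mm
difference = 1.0224 − 0.040042 = 0.982358 mm

0.982 mm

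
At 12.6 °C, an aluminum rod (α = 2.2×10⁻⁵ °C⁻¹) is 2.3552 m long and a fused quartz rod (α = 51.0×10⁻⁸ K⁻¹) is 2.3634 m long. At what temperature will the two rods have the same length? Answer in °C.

L₁(1 + α₁ΔT) = L₂(1 + α₂ΔT) ⇒ ΔT = (L₂ − L₁)/(α₁L₁ − α₂L₂)
L₂ − L₁ = 2.3634 − 2.3552 = 8.20×10⁻³ m
α₁L₁ − α₂L₂ = 2.2×10⁻⁵×2.3552 − 51.0×10⁻⁸×2.3634 = 5.0609066×10⁻⁵ m/K
ΔT = 8.20×10⁻³ / 5.0609066×10⁻⁵ = 162.026 K
T = 12.6 + 162.026 = 174.626 °C

T = 174.6 °C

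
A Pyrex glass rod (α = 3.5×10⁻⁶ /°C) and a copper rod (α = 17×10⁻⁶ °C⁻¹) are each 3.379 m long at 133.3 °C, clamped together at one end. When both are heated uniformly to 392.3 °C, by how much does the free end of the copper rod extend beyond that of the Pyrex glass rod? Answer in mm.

11.8 mm

ΔT = 259.0 K
Pyrex glass: ΔL = 3.5×10⁻⁶ × 3.379 m × 259.0 = 3.0631×10⁻³ m = 3.0631 mm
copper: ΔL = 17×10⁻⁶ × 3.379 m × 259.0 = 1.4878×10⁻² m = 14.878 mm
difference = 14.878 − 3.0631 = 11.8149 mm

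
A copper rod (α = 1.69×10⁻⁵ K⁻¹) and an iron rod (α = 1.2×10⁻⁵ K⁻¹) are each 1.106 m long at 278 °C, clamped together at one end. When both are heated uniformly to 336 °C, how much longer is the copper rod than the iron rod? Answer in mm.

0.314 mm

ΔT = 58 K
copper: ΔL = 1.69×10⁻⁵ × 1.106 m × 58 = 1.0841×10⁻³ m = 1.0841 mm
iron: ΔL = 1.2×10⁻⁵ × 1.106 m × 58 = 7.6978×10⁻⁴ m = 0.76978 mm
difference = 1.0841 − 0.76978 = 0.31432 mm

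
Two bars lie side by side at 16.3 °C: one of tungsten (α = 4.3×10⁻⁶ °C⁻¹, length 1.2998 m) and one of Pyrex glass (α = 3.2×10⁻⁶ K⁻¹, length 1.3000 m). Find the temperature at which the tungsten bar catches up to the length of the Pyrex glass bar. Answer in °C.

T = 156.2 °C

L₁(1 + α₁ΔT) = L₂(1 + α₂ΔT) ⇒ ΔT = (L₂ − L₁)/(α₁L₁ − α₂L₂)
L₂ − L₁ = 1.3000 − 1.2998 = 2.00×10⁻⁴ m
α₁L₁ − α₂L₂ = 4.3×10⁻⁶×1.2998 − 3.2×10⁻⁶×1.3000 = 1.42914×10⁻⁶ m/K
ΔT = 2.00×10⁻⁴ / 1.42914×10⁻⁶ = 139.944 K
T = 16.3 + 139.944 = 156.244 °C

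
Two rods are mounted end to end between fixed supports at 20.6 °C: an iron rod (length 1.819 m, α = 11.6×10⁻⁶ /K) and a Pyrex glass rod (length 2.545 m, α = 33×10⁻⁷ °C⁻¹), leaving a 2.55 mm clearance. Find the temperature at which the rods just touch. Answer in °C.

T = 107 °C

Gap closes when ΔL₁ + ΔL₂ = 2.55 mm = 2.55×10⁻³ m
(α₁L₁ + α₂L₂)ΔT = g
α₁L₁ + α₂L₂ = 11.6×10⁻⁶×1.819 + 33×10⁻⁷×2.545 = 2.94989×10⁻⁵ m/K
ΔT = 2.55×10⁻³ / 2.94989×10⁻⁵ = 86.44 K
T = 20.6 + 86.44 = 107.04 °C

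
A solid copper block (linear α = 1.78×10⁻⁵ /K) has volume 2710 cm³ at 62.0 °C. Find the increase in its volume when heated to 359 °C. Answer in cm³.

Isotropic solid: β ≈ 3α = 5.3×10⁻⁵ /K; ΔT = 297.0 K
ΔV = 3αV₀ΔT = 3(1.78×10⁻⁵)(2710)(297.0) = 43.0 cm³

ΔV = 43.0 cm³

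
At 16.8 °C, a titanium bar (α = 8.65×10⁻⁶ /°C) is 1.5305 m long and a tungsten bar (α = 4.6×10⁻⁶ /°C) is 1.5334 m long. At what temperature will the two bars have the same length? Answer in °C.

T = 485.7 °C

L₁(1 + α₁ΔT) = L₂(1 + α₂ΔT) ⇒ ΔT = (L₂ − L₁)/(α₁L₁ − α₂L₂)
L₂ − L₁ = 1.5334 − 1.5305 = 2.90×10⁻³ m
α₁L₁ − α₂L₂ = 8.65×10⁻⁶×1.5305 − 4.6×10⁻⁶×1.5334 = 6.185185×10⁻⁶ m/K
ΔT = 2.90×10⁻³ / 6.185185×10⁻⁶ = 468.862 K
T = 16.8 + 468.862 = 485.662 °C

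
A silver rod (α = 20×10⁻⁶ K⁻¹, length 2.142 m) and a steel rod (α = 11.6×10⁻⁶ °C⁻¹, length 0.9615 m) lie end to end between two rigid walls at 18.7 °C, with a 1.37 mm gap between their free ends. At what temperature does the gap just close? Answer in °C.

Gap closes when ΔL₁ + ΔL₂ = 1.37 mm = 1.37×10⁻³ m
(α₁L₁ + α₂L₂)ΔT = g
α₁L₁ + α₂L₂ = 20×10⁻⁶×2.142 + 11.6×10⁻⁶×0.9615 = 5.39934×10⁻⁵ m/K
ΔT = 1.37×10⁻³ / 5.39934×10⁻⁵ = 25.373 K
T = 18.7 + 25.373 = 44.073 °C

T = 44.1 °C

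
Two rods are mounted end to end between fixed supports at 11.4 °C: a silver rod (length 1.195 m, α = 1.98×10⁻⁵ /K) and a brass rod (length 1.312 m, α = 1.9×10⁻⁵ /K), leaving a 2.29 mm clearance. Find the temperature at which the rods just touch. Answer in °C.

T = 58.5 °C

α₁L₁ = 2.3661×10⁻⁵ m/K, α₂L₂ = 2.4928×10⁻⁵ m/K → total 4.8589×10⁻⁵ m/K
ΔT = g/(α₁L₁+α₂L₂) = 2.29×10⁻³ / 4.8589×10⁻⁵ = 47.130 K
T = 11.4 + 47.130 = 58.530 °C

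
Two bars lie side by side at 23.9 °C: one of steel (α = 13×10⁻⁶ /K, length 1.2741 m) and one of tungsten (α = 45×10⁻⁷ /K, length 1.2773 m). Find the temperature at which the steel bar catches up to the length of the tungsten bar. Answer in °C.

L₁(1 + α₁ΔT) = L₂(1 + α₂ΔT) ⇒ ΔT = (L₂ − L₁)/(α₁L₁ − α₂L₂)
L₂ − L₁ = 1.2773 − 1.2741 = 3.20×10⁻³ m
α₁L₁ − α₂L₂ = 13×10⁻⁶×1.2741 − 45×10⁻⁷×1.2773 = 1.081545×10⁻⁵ m/K
ΔT = 3.20×10⁻³ / 1.081545×10⁻⁵ = 295.873 K
T = 23.9 + 295.873 = 319.773 °C

T = 319.8 °C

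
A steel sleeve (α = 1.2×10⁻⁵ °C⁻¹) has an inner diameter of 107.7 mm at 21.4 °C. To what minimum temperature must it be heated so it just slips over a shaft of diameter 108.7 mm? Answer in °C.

T = 795 °C

Required Δd = 108.7 − 107.7 = 1.0 mm
Δd = αd₀ΔT ⇒ ΔT = Δd/(αd₀) = 1.0 / (1.2×10⁻⁵ × 107.7) = 773.75 K
T_min = 21.4 + 773.75 = 795.15 °C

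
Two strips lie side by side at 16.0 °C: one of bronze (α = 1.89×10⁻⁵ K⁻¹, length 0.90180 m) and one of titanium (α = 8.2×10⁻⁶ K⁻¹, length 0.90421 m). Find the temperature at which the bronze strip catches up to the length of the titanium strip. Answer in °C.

T = 266.3 °C

L₁(1 + α₁ΔT) = L₂(1 + α₂ΔT) ⇒ ΔT = (L₂ − L₁)/(α₁L₁ − α₂L₂)
L₂ − L₁ = 0.90421 − 0.90180 = 2.41×10⁻³ m
α₁L₁ − α₂L₂ = 1.89×10⁻⁵×0.90180 − 8.2×10⁻⁶×0.90421 = 9.629498×10⁻⁶ m/K
ΔT = 2.41×10⁻³ / 9.629498×10⁻⁶ = 250.273 K
T = 16.0 + 250.273 = 266.273 °C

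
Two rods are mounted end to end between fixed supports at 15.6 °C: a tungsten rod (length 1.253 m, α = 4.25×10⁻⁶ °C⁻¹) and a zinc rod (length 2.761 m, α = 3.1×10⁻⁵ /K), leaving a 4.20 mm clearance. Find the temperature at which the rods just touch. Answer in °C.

T = 61.8 °C

α₁L₁ = 5.32525×10⁻⁶ m/K, α₂L₂ = 8.5591×10⁻⁵ m/K → total 9.091625×10⁻⁵ m/K
ΔT = g/(α₁L₁+α₂L₂) = 4.20×10⁻³ / 9.091625×10⁻⁵ = 46.196 K
T = 15.6 + 46.196 = 61.796 °C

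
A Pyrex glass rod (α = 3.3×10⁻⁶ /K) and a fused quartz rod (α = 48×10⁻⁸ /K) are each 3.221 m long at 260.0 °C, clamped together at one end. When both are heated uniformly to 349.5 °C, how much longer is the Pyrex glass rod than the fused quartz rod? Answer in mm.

0.813 mm

ΔT = 89.5 K
Pyrex glass: ΔL = 3.3×10⁻⁶ × 3.221 m × 89.5 = 9.5132×10⁻⁴ m = 0.95132 mm
fused quartz: ΔL = 48×10⁻⁸ × 3.221 m × 89.5 = 1.3837×10⁻⁴ m = 0.13837 mm
difference = 0.95132 − 0.13837 = 0.81295 mm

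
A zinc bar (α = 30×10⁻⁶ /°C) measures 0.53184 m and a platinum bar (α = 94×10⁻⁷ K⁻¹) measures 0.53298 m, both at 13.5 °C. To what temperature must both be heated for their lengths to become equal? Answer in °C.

Equal length when α₁L₁ΔT − α₂L₂ΔT = L₂ − L₁ = 1.14×10⁻³ m
α₁L₁ = 1.59552×10⁻⁵, α₂L₂ = 5.010012×10⁻⁶ → Δ(αL) = 1.0945188×10⁻⁵ m/K
ΔT = 1.14×10⁻³ / 1.0945188×10⁻⁵ = 104.155 K, so T = 13.5 + 104.155 = 117.655 °C

T = 117.7 °C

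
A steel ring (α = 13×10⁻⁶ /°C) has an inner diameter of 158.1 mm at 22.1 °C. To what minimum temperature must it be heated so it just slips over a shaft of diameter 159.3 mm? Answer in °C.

Required Δd = 159.3 − 158.1 = 1.2 mm
Δd = αd₀ΔT ⇒ ΔT = Δd/(αd₀) = 1.2 / (13×10⁻⁶ × 158.1) = 583.86 K
T_min = 22.1 + 583.86 = 605.96 °C

T = 606 °C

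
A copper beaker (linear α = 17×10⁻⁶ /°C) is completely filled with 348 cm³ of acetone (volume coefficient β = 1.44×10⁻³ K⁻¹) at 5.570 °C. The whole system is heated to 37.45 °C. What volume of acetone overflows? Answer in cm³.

15.4 cm³

The beaker also expands: β_container ≈ 3α = 5.1×10⁻⁵ /K
Net overflow = V₀(β_liq − 3α_cont)ΔT
β − 3α = 1.44×10⁻³ − 5.1×10⁻⁵ = 1.389×10⁻³ /K; ΔT = 31.880 K
ΔV = 348 × 1.389×10⁻³ × 31.880 = 15.4 cm³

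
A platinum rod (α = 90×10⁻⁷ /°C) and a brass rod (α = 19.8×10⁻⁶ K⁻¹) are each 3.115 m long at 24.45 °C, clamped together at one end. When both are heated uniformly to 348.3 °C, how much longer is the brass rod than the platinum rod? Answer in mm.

10.9 mm

ΔT = 323.85 K
platinum: ΔL = 90×10⁻⁷ × 3.115 m × 323.85 = 9.0791×10⁻³ m = 9.0791 mm
brass: ΔL = 19.8×10⁻⁶ × 3.115 m × 323.85 = 1.9974×10⁻² m = 19.974 mm
difference = 19.974 − 9.0791 = 10.8949 mm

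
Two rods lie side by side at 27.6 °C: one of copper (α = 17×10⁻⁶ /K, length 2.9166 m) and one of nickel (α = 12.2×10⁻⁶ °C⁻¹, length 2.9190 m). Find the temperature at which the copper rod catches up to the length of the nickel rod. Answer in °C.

T = 199.4 °C

L₁(1 + α₁ΔT) = L₂(1 + α₂ΔT) ⇒ ΔT = (L₂ − L₁)/(α₁L₁ − α₂L₂)
L₂ − L₁ = 2.9190 − 2.9166 = 2.40×10⁻³ m
α₁L₁ − α₂L₂ = 17×10⁻⁶×2.9166 − 12.2×10⁻⁶×2.9190 = 1.39704×10⁻⁵ m/K
ΔT = 2.40×10⁻³ / 1.39704×10⁻⁵ = 171.792 K
T = 27.6 + 171.792 = 199.392 °C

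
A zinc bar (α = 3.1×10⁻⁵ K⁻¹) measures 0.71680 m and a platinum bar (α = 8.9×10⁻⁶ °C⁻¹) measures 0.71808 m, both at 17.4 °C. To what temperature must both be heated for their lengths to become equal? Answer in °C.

T = 98.26 °C

Equal length when α₁L₁ΔT − α₂L₂ΔT = L₂ − L₁ = 1.28×10⁻³ m
α₁L₁ = 2.22208×10⁻⁵, α₂L₂ = 6.390912×10⁻⁶ → Δ(αL) = 1.5829888×10⁻⁵ m/K
ΔT = 1.28×10⁻³ / 1.5829888×10⁻⁵ = 80.8597 K, so T = 17.4 + 80.8597 = 98.2597 °C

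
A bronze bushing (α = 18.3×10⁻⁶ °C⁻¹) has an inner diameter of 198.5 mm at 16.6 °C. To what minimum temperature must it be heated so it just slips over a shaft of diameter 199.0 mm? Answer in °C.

T = 154 °C

Required Δd = 199.0 − 198.5 = 0.5 mm
Δd = αd₀ΔT ⇒ ΔT = Δd/(αd₀) = 0.5 / (18.3×10⁻⁶ × 198.5) = 137.64 K
T_min = 16.6 + 137.64 = 154.24 °C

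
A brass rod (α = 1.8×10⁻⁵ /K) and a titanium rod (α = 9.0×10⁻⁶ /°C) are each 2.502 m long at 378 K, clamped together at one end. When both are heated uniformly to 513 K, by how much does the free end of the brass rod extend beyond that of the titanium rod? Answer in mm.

ΔT = 135 K
brass: ΔL = 1.8×10⁻⁵ × 2.502 m × 135 = 6.0799×10⁻³ m = 6.0799 mm
titanium: ΔL = 9.0×10⁻⁶ × 2.502 m × 135 = 3.0399×10⁻³ m = 3.0399 mm
difference = 6.0799 − 3.0399 = 3.0400 mm

3.04 mm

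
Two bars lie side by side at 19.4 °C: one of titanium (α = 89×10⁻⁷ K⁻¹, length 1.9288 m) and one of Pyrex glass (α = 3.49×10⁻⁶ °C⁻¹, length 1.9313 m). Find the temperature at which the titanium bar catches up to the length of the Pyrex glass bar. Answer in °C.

L₁(1 + α₁ΔT) = L₂(1 + α₂ΔT) ⇒ ΔT = (L₂ − L₁)/(α₁L₁ − α₂L₂)
L₂ − L₁ = 1.9313 − 1.9288 = 2.50×10⁻³ m
α₁L₁ − α₂L₂ = 89×10⁻⁷×1.9288 − 3.49×10⁻⁶×1.9313 = 1.0426083×10⁻⁵ m/K
ΔT = 2.50×10⁻³ / 1.0426083×10⁻⁵ = 239.783 K
T = 19.4 + 239.783 = 259.183 °C

T = 259.2 °C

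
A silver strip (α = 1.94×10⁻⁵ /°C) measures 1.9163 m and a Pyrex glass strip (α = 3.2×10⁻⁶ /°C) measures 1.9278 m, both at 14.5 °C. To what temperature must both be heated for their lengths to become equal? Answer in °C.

T = 385.4 °C

Equal length when α₁L₁ΔT − α₂L₂ΔT = L₂ − L₁ = 1.15×10⁻² m
α₁L₁ = 3.717622×10⁻⁵, α₂L₂ = 6.16896×10⁻⁶ → Δ(αL) = 3.100726×10⁻⁵ m/K
ΔT = 1.15×10⁻² / 3.100726×10⁻⁵ = 370.881 K, so T = 14.5 + 370.881 = 385.381 °C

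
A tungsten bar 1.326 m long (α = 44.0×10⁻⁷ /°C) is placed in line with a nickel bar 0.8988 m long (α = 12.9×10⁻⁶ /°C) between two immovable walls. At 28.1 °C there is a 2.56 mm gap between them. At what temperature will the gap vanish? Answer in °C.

Gap closes when ΔL₁ + ΔL₂ = 2.56 mm = 2.56×10⁻³ m
(α₁L₁ + α₂L₂)ΔT = g
α₁L₁ + α₂L₂ = 44.0×10⁻⁷×1.326 + 12.9×10⁻⁶×0.8988 = 1.742892×10⁻⁵ m/K
ΔT = 2.56×10⁻³ / 1.742892×10⁻⁵ = 146.88 K
T = 28.1 + 146.88 = 174.98 °C

T = 175 °C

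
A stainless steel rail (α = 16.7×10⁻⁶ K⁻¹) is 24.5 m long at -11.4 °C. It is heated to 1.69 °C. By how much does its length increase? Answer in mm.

ΔL = 5.36 mm

|ΔT| = |1.69 − (-11.4)| = 13.09 K
ΔL = αL₀ΔT = (16.7×10⁻⁶)(24.5)(13.09) = 5.36×10⁻³ m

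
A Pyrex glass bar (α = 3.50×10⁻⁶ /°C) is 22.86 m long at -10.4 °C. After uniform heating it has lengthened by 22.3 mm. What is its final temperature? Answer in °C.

T = 268 °C

ΔL = αL₀ΔT ⇒ ΔT = ΔL / (αL₀)
ΔT = 22.3×10⁻³ m / (3.50×10⁻⁶ × 22.86 m) = 278.72 K
T = -10.4 + 278.72 = 268.32 °C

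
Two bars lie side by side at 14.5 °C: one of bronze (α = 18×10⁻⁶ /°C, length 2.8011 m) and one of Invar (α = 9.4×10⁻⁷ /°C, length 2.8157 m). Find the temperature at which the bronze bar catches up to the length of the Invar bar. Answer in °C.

L₁(1 + α₁ΔT) = L₂(1 + α₂ΔT) ⇒ ΔT = (L₂ − L₁)/(α₁L₁ − α₂L₂)
L₂ − L₁ = 2.8157 − 2.8011 = 1.46×10⁻² m
α₁L₁ − α₂L₂ = 18×10⁻⁶×2.8011 − 9.4×10⁻⁷×2.8157 = 4.7773042×10⁻⁵ m/K
ΔT = 1.46×10⁻² / 4.7773042×10⁻⁵ = 305.612 K
T = 14.5 + 305.612 = 320.112 °C

T = 320.1 °C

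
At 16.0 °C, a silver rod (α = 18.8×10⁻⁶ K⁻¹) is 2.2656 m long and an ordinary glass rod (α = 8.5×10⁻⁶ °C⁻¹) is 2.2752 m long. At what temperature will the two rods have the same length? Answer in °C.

Equal length when α₁L₁ΔT − α₂L₂ΔT = L₂ − L₁ = 9.60×10⁻³ m
α₁L₁ = 4.259328×10⁻⁵, α₂L₂ = 1.93392×10⁻⁵ → Δ(αL) = 2.325408×10⁻⁵ m/K
ΔT = 9.60×10⁻³ / 2.325408×10⁻⁵ = 412.831 K, so T = 16.0 + 412.831 = 428.831 °C

T = 428.8 °C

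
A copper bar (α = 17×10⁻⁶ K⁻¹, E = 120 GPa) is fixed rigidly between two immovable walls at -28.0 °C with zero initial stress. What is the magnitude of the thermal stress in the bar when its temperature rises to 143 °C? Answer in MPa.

σ = 349 MPa

Fully constrained: the free strain ε = αΔT is blocked, so σ = Eε = EαΔT.
|ΔT| = 171.0 K
σ = 120×10⁹ × 17×10⁻⁶ × 171.0 = 3.49×10⁸ Pa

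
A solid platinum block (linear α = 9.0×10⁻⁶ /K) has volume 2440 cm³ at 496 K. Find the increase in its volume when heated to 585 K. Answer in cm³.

ΔV = 5.86 cm³

Isotropic solid: β ≈ 3α = 2.7×10⁻⁵ /K; ΔT = 89 K
ΔV = 3αV₀ΔT = 3(9.0×10⁻⁶)(2440)(89) = 5.86 cm³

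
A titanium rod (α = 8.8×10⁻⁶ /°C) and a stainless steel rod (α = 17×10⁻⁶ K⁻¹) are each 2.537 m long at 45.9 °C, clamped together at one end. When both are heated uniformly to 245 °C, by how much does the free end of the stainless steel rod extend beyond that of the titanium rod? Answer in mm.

4.14 mm

ΔT = 199.1 K
titanium: ΔL = 8.8×10⁻⁶ × 2.537 m × 199.1 = 4.4450×10⁻³ m = 4.4450 mm
stainless steel: ΔL = 17×10⁻⁶ × 2.537 m × 199.1 = 8.5870×10⁻³ m = 8.5870 mm
difference = 8.5870 − 4.4450 = 4.142 mm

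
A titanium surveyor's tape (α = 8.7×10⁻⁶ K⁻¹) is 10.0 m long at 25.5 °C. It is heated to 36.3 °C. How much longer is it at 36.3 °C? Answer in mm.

|ΔT| = |36.3 − 25.5| = 10.8 K
ΔL = αL₀ΔT = (8.7×10⁻⁶)(10.0)(10.8) = 9.40×10⁻⁴ m

ΔL = 0.940 mm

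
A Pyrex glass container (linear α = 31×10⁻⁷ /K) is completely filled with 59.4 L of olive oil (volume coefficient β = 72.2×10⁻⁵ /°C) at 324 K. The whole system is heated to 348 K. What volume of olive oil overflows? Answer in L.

The container also expands: β_container ≈ 3α = 9.3×10⁻⁶ /K
Net overflow = V₀(β_liq − 3α_cont)ΔT
β − 3α = 7.22×10⁻⁴ − 9.3×10⁻⁶ = 7.127×10⁻⁴ /K; ΔT = 24 K
ΔV = 59.4 × 7.127×10⁻⁴ × 24 = 1.02 L

1.02 L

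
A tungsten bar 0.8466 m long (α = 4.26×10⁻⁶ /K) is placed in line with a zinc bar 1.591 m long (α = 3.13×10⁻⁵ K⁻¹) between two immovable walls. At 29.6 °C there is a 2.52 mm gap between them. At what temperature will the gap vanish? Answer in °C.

T = 76.8 °C

α₁L₁ = 3.606516×10⁻⁶ m/K, α₂L₂ = 4.97983×10⁻⁵ m/K → total 5.3404816×10⁻⁵ m/K
ΔT = g/(α₁L₁+α₂L₂) = 2.52×10⁻³ / 5.3404816×10⁻⁵ = 47.187 K
T = 29.6 + 47.187 = 76.787 °C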